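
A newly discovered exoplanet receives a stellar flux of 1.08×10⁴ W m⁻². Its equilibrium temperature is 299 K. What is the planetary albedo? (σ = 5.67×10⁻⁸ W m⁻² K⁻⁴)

From T_eq⁴ = S(1−A)/(4σ): 1−A = 4σT_eq⁴/S.
1−A = 4 × 5.67×10⁻⁸ × (299)⁴ / 1.08×10⁴ = 0.168.

A ≈ 0.83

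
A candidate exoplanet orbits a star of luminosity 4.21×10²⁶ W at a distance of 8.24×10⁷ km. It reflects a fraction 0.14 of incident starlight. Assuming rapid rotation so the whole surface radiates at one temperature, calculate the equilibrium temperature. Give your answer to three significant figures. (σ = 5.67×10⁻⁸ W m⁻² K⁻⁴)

T_eq ≈ 370 K

d = 8.24×10⁷ km = 8.24×10¹⁰ m.
Flux: S = L/(4πd²) = 4.21×10²⁶/(4π×(8.24×10¹⁰)²) = 4930 W m⁻².
Energy balance: absorbed = emitted ⇒ πR²·S(1−A) = 4πR²·σT_eq⁴, so T_eq⁴ = S(1−A)/(4σ).
T_eq = [4930 × 0.86 / (4 × 5.67×10⁻⁸)]^(1/4) = (1.87×10¹⁰)^(1/4) = 370 K.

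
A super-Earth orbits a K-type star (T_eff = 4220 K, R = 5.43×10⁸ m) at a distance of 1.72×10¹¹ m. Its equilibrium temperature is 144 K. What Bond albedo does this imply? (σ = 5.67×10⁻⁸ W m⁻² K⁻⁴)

A ≈ 0.46

L = 4πR_⋆²σT_⋆⁴ = 4π(5.43×10⁸)² × 5.67×10⁻⁸ × (4220)⁴ = 6.66×10²⁵ W.
S = L/(4πd²) = 179 W m⁻².
From T_eq⁴ = S(1−A)/(4σ): 1−A = 4σT_eq⁴/S.
1−A = 4 × 5.67×10⁻⁸ × (144)⁴ / 179 = 0.544.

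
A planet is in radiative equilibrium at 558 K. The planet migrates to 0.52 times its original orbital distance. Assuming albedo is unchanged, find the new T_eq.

T_eq ∝ L^(1/4) · d^(−1/2).
T′ = 558 / 0.52^(1/2) = 774 K.

T_eq ≈ 774 K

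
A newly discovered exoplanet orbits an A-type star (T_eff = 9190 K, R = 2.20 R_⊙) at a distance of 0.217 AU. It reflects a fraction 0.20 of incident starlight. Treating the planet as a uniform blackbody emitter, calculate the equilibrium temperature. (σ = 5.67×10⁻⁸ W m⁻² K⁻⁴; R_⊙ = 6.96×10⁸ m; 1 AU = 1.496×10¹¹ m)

T_eq ≈ 1330 K

R_⋆ = 2.20 × 6.96×10⁸ = 1.53×10⁹ m.
d = 0.217 AU = 3.25×10¹⁰ m.
L = 4πR_⋆²σT_⋆⁴ = 4π(1.53×10⁹)² × 5.67×10⁻⁸ × (9190)⁴ = 1.19×10²⁸ W.
S = L/(4πd²) = 9.00×10⁵ W m⁻².
Energy balance: absorbed = emitted ⇒ πR²·S(1−A) = 4πR²·σT_eq⁴, so T_eq⁴ = S(1−A)/(4σ).
T_eq = [9.00×10⁵ × 0.80 / (4 × 5.67×10⁻⁸)]^(1/4) = (3.17×10¹²)^(1/4) = 1330 K.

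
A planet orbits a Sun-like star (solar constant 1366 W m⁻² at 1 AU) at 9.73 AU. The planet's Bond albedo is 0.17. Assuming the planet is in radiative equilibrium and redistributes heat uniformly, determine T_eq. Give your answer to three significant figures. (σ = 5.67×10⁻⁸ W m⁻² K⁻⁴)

Flux at 9.73 AU: S = 1366/9.73² = 14.4 W m⁻².
Energy balance: absorbed = emitted ⇒ πR²·S(1−A) = 4πR²·σT_eq⁴, so T_eq⁴ = S(1−A)/(4σ).
T_eq = [14.4 × 0.83 / (4 × 5.67×10⁻⁸)]^(1/4) = (5.28×10⁷)^(1/4) = 85.2 K.

T_eq ≈ 85.2 K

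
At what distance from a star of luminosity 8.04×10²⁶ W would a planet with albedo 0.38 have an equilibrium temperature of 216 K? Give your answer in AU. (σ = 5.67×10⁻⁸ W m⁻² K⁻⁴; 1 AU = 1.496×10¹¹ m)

d ≈ 1.89 AU

From T_eq⁴ = L(1−A)/(16πσd²): d = √[L(1−A)/(16πσT_eq⁴)].
d = √[8.04×10²⁶ × 0.62 / (16π × 5.67×10⁻⁸ × (216)⁴)] = 2.83×10¹¹ m = 1.89 AU.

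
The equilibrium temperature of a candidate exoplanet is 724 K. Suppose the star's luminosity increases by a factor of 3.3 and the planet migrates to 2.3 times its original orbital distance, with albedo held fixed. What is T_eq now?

T_eq ≈ 643 K

T_eq ∝ L^(1/4) · d^(−1/2).
T′ = 724 × 3.3^(1/4) / 2.3^(1/2) = 643 K.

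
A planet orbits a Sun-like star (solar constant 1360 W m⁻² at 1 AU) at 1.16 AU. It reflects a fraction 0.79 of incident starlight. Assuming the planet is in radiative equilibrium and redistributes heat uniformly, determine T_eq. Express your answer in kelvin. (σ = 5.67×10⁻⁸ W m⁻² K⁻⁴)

T_eq ≈ 175 K

Flux at 1.16 AU: S = 1360/1.16² = 1010 W m⁻².
Energy balance: absorbed = emitted ⇒ πR²·S(1−A) = 4πR²·σT_eq⁴, so T_eq⁴ = S(1−A)/(4σ).
T_eq = [1010 × 0.21 / (4 × 5.67×10⁻⁸)]^(1/4) = (9.36×10⁸)^(1/4) = 175 K.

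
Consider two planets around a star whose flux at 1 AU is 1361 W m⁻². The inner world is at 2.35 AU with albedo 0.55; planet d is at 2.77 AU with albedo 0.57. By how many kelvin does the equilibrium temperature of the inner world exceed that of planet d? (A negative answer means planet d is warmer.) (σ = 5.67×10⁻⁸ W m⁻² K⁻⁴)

T_eq = [S₀(1−A)/(4σd²)]^(1/4), so T ∝ (1−A)^(1/4) / √d.
T₁ = [1361×0.45/(4×5.67×10⁻⁸×2.35²)]^(1/4) = 148.70 K.
T₂ = [1361×0.43/(4×5.67×10⁻⁸×2.77²)]^(1/4) = 135.42 K.

ΔT ≈ 13.3 K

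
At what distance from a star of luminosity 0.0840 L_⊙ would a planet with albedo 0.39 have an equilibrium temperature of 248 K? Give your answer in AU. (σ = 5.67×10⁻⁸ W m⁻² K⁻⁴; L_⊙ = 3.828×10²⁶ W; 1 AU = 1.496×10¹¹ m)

d ≈ 0.285 AU

L = 0.0840 × 3.828×10²⁶ = 3.22×10²⁵ W.
From T_eq⁴ = L(1−A)/(16πσd²): d = √[L(1−A)/(16πσT_eq⁴)].
d = √[3.22×10²⁵ × 0.61 / (16π × 5.67×10⁻⁸ × (248)⁴)] = 4.27×10¹⁰ m = 0.285 AU.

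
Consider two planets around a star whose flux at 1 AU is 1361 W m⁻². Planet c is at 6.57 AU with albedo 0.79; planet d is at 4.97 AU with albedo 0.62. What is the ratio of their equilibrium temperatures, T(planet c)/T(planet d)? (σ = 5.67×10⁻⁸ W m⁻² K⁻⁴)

T₁/T₂ ≈ 0.750

T_eq = [S₀(1−A)/(4σd²)]^(1/4), so T ∝ (1−A)^(1/4) / √d.
T₁ = [1361×0.21/(4×5.67×10⁻⁸×6.57²)]^(1/4) = 73.51 K.
T₂ = [1361×0.38/(4×5.67×10⁻⁸×4.97²)]^(1/4) = 98.02 K.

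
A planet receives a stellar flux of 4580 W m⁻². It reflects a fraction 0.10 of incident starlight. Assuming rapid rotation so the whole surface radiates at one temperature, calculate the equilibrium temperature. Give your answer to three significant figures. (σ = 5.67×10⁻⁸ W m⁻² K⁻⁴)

T_eq ≈ 367 K

Energy balance: absorbed = emitted ⇒ πR²·S(1−A) = 4πR²·σT_eq⁴, so T_eq⁴ = S(1−A)/(4σ).
T_eq = [4580 × 0.90 / (4 × 5.67×10⁻⁸)]^(1/4) = (1.82×10¹⁰)^(1/4) = 367 K.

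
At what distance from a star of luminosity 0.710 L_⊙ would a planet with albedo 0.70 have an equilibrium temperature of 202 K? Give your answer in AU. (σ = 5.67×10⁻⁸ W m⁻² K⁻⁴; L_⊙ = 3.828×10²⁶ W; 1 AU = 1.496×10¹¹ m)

L = 0.710 × 3.828×10²⁶ = 2.72×10²⁶ W.
From T_eq⁴ = L(1−A)/(16πσd²): d = √[L(1−A)/(16πσT_eq⁴)].
d = √[2.72×10²⁶ × 0.30 / (16π × 5.67×10⁻⁸ × (202)⁴)] = 1.31×10¹¹ m = 0.876 AU.

d ≈ 0.876 AU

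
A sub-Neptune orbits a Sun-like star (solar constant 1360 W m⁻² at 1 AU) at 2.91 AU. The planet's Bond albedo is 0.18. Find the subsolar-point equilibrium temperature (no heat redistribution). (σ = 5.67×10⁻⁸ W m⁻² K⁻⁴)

Flux at 2.91 AU: S = 1360/2.91² = 161 W m⁻².
At the subsolar point the surface absorbs S(1−A) and emits σT⁴ per unit area — no factor of 4, since only the local patch is in balance.
T = [161 × 0.82 / 5.67×10⁻⁸]^(1/4) = (2.32×10⁹)^(1/4) = 220 K.

T_ss ≈ 220 K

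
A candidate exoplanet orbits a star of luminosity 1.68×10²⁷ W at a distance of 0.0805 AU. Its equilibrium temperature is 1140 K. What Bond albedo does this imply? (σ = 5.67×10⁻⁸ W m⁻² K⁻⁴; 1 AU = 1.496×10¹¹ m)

d = 0.0805 AU = 1.20×10¹⁰ m.
Flux: S = L/(4πd²) = 1.68×10²⁷/(4π×(1.20×10¹⁰)²) = 9.22×10⁵ W m⁻².
From T_eq⁴ = S(1−A)/(4σ): 1−A = 4σT_eq⁴/S.
1−A = 4 × 5.67×10⁻⁸ × (1140)⁴ / 9.22×10⁵ = 0.416.

A ≈ 0.58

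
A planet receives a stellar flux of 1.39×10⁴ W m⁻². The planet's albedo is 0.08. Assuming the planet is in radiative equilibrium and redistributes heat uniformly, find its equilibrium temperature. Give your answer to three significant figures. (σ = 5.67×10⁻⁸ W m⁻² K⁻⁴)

Energy balance: absorbed = emitted ⇒ πR²·S(1−A) = 4πR²·σT_eq⁴, so T_eq⁴ = S(1−A)/(4σ).
T_eq = [1.39×10⁴ × 0.92 / (4 × 5.67×10⁻⁸)]^(1/4) = (5.64×10¹⁰)^(1/4) = 487 K.

T_eq ≈ 487 K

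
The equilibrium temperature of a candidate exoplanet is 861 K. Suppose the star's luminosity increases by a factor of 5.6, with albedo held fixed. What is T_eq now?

T_eq ≈ 1320 K

T_eq ∝ L^(1/4) · d^(−1/2).
T′ = 861 × 5.6^(1/4) = 1320 K.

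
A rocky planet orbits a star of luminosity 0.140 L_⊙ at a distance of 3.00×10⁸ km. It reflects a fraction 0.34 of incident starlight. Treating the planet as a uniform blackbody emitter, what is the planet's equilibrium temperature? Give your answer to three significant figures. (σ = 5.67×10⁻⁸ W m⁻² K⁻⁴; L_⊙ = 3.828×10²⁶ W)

T_eq ≈ 108 K

d = 3.00×10⁸ km = 3.00×10¹¹ m.
L = 0.140 × 3.828×10²⁶ = 5.36×10²⁵ W.
Flux: S = L/(4πd²) = 5.36×10²⁵/(4π×(3.00×10¹¹)²) = 47.4 W m⁻².
Energy balance: absorbed = emitted ⇒ πR²·S(1−A) = 4πR²·σT_eq⁴, so T_eq⁴ = S(1−A)/(4σ).
T_eq = [47.4 × 0.66 / (4 × 5.67×10⁻⁸)]^(1/4) = (1.38×10⁸)^(1/4) = 108 K.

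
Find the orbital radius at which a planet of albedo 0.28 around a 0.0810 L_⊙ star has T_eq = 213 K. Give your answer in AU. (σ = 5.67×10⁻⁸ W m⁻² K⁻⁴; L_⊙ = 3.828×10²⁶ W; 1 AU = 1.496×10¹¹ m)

d ≈ 0.412 AU

L = 0.0810 × 3.828×10²⁶ = 3.10×10²⁵ W.
From T_eq⁴ = L(1−A)/(16πσd²): d = √[L(1−A)/(16πσT_eq⁴)].
d = √[3.10×10²⁵ × 0.72 / (16π × 5.67×10⁻⁸ × (213)⁴)] = 6.17×10¹⁰ m = 0.412 AU.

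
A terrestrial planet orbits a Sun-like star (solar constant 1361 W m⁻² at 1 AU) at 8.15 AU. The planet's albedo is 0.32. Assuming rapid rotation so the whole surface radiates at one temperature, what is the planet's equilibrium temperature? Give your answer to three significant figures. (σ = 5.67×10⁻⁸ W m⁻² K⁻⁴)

Flux at 8.15 AU: S = 1361/8.15² = 20.5 W m⁻².
Energy balance: absorbed = emitted ⇒ πR²·S(1−A) = 4πR²·σT_eq⁴, so T_eq⁴ = S(1−A)/(4σ).
T_eq = [20.5 × 0.68 / (4 × 5.67×10⁻⁸)]^(1/4) = (6.14×10⁷)^(1/4) = 88.5 K.

T_eq ≈ 88.5 K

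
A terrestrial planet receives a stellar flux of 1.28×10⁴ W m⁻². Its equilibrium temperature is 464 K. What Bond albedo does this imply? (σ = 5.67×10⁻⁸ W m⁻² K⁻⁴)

From T_eq⁴ = S(1−A)/(4σ): 1−A = 4σT_eq⁴/S.
1−A = 4 × 5.67×10⁻⁸ × (464)⁴ / 1.28×10⁴ = 0.821.

A ≈ 0.18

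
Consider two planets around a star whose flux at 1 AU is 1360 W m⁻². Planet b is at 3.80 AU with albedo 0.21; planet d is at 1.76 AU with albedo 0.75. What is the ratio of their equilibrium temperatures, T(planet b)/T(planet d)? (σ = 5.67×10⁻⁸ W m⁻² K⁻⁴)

T₁/T₂ ≈ 0.907

T_eq = [S₀(1−A)/(4σd²)]^(1/4), so T ∝ (1−A)^(1/4) / √d.
T₁ = [1360×0.79/(4×5.67×10⁻⁸×3.80²)]^(1/4) = 134.58 K.
T₂ = [1360×0.25/(4×5.67×10⁻⁸×1.76²)]^(1/4) = 148.32 K.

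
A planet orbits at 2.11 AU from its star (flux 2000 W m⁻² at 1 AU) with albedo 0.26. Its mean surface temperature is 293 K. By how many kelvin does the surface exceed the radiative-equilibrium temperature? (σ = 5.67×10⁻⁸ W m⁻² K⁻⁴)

S = 2000/2.11² = 449.2 W m⁻².
T_eq = [S(1−A)/(4σ)]^(1/4) = [449.2×0.74/(4×5.67×10⁻⁸)]^(1/4) = 195.7 K.
ΔT = T_surf − T_eq = 293 − 195.7.

ΔT ≈ 97.3 K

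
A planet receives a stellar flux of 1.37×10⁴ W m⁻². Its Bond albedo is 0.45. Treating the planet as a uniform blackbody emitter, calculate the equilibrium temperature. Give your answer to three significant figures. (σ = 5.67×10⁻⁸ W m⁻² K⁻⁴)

Energy balance: absorbed = emitted ⇒ πR²·S(1−A) = 4πR²·σT_eq⁴, so T_eq⁴ = S(1−A)/(4σ).
T_eq = [1.37×10⁴ × 0.55 / (4 × 5.67×10⁻⁸)]^(1/4) = (3.32×10¹⁰)^(1/4) = 427 K.

T_eq ≈ 427 K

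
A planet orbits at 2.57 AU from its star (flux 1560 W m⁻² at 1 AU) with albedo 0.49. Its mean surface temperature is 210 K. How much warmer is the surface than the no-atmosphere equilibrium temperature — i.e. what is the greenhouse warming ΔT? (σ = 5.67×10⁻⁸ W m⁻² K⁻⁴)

S = 1560/2.57² = 236.2 W m⁻².
T_eq = [S(1−A)/(4σ)]^(1/4) = [236.2×0.51/(4×5.67×10⁻⁸)]^(1/4) = 151.8 K.
ΔT = T_surf − T_eq = 210 − 151.8.

ΔT ≈ 58.2 K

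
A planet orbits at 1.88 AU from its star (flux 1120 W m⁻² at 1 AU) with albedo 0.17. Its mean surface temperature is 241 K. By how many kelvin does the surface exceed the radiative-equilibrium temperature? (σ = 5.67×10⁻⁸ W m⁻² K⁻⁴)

S = 1120/1.88² = 316.9 W m⁻².
T_eq = [S(1−A)/(4σ)]^(1/4) = [316.9×0.83/(4×5.67×10⁻⁸)]^(1/4) = 184.5 K.
ΔT = T_surf − T_eq = 241 − 184.5.

ΔT ≈ 56.5 K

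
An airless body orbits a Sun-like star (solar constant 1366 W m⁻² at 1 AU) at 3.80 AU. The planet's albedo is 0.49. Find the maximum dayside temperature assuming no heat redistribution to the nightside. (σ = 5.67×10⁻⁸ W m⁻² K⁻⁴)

Flux at 3.80 AU: S = 1366/3.80² = 94.6 W m⁻².
With no redistribution each surface element balances locally: S(1−A) = σT⁴.
T = [94.6 × 0.51 / 5.67×10⁻⁸]^(1/4) = (8.51×10⁸)^(1/4) = 171 K.

T_ss ≈ 171 K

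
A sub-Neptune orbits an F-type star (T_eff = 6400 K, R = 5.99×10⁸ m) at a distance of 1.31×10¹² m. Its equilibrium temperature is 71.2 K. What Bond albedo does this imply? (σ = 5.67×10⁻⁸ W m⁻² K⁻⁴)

L = 4πR_⋆²σT_⋆⁴ = 4π(5.99×10⁸)² × 5.67×10⁻⁸ × (6400)⁴ = 4.29×10²⁶ W.
S = L/(4πd²) = 19.9 W m⁻².
From T_eq⁴ = S(1−A)/(4σ): 1−A = 4σT_eq⁴/S.
1−A = 4 × 5.67×10⁻⁸ × (71.2)⁴ / 19.9 = 0.293.

A ≈ 0.71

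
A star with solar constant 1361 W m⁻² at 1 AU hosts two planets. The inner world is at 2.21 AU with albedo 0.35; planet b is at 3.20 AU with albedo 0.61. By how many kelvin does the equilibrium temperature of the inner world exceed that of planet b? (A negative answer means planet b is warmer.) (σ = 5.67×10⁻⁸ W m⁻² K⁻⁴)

ΔT ≈ 45.2 K

T_eq = [S₀(1−A)/(4σd²)]^(1/4), so T ∝ (1−A)^(1/4) / √d.
T₁ = [1361×0.65/(4×5.67×10⁻⁸×2.21²)]^(1/4) = 168.11 K.
T₂ = [1361×0.39/(4×5.67×10⁻⁸×3.20²)]^(1/4) = 122.95 K.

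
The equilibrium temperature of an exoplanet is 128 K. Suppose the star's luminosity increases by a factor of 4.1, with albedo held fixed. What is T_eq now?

T_eq ∝ L^(1/4) · d^(−1/2).
T′ = 128 × 4.1^(1/4) = 182 K.

T_eq ≈ 182 K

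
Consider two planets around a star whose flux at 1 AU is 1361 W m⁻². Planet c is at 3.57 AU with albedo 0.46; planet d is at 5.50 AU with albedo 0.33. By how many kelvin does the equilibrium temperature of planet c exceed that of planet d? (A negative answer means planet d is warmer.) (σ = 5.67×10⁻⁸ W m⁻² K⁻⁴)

ΔT ≈ 18.9 K

T_eq = [S₀(1−A)/(4σd²)]^(1/4), so T ∝ (1−A)^(1/4) / √d.
T₁ = [1361×0.54/(4×5.67×10⁻⁸×3.57²)]^(1/4) = 126.28 K.
T₂ = [1361×0.67/(4×5.67×10⁻⁸×5.50²)]^(1/4) = 107.37 K.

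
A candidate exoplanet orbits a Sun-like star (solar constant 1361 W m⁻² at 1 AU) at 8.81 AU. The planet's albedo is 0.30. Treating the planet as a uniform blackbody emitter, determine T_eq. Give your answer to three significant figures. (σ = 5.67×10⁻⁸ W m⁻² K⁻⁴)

T_eq ≈ 85.8 K

Flux at 8.81 AU: S = 1361/8.81² = 17.5 W m⁻².
Energy balance: absorbed = emitted ⇒ πR²·S(1−A) = 4πR²·σT_eq⁴, so T_eq⁴ = S(1−A)/(4σ).
T_eq = [17.5 × 0.70 / (4 × 5.67×10⁻⁸)]^(1/4) = (5.41×10⁷)^(1/4) = 85.8 K.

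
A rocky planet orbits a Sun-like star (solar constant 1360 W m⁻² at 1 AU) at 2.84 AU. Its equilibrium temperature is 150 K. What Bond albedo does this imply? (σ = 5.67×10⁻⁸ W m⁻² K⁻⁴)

A ≈ 0.32

Flux at 2.84 AU: S = 1360/2.84² = 169 W m⁻².
From T_eq⁴ = S(1−A)/(4σ): 1−A = 4σT_eq⁴/S.
1−A = 4 × 5.67×10⁻⁸ × (150)⁴ / 169 = 0.681.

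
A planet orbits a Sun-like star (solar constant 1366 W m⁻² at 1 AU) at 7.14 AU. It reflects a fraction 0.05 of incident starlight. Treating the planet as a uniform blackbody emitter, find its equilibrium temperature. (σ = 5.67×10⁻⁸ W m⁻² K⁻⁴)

T_eq ≈ 103 K

Flux at 7.14 AU: S = 1366/7.14² = 26.8 W m⁻².
Energy balance: absorbed = emitted ⇒ πR²·S(1−A) = 4πR²·σT_eq⁴, so T_eq⁴ = S(1−A)/(4σ).
T_eq = [26.8 × 0.95 / (4 × 5.67×10⁻⁸)]^(1/4) = (1.12×10⁸)^(1/4) = 103 K.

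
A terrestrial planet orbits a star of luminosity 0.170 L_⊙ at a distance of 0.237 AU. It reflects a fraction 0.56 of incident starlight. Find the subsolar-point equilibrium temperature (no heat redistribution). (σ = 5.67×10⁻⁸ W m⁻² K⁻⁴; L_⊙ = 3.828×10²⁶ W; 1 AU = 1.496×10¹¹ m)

d = 0.237 AU = 3.55×10¹⁰ m.
L = 0.170 × 3.828×10²⁶ = 6.51×10²⁵ W.
Flux: S = L/(4πd²) = 6.51×10²⁵/(4π×(3.55×10¹⁰)²) = 4120 W m⁻².
At the subsolar point the surface absorbs S(1−A) and emits σT⁴ per unit area — no factor of 4, since only the local patch is in balance.
T = [4120 × 0.44 / 5.67×10⁻⁸]^(1/4) = (3.20×10¹⁰)^(1/4) = 423 K.

T_ss ≈ 423 K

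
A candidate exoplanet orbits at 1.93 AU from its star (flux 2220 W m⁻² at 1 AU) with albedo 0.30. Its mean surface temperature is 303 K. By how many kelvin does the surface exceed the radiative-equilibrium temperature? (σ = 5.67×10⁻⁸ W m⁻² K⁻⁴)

S = 2220/1.93² = 596.0 W m⁻².
T_eq = [S(1−A)/(4σ)]^(1/4) = [596.0×0.70/(4×5.67×10⁻⁸)]^(1/4) = 207.1 K.
ΔT = T_surf − T_eq = 303 − 207.1.

ΔT ≈ 95.9 K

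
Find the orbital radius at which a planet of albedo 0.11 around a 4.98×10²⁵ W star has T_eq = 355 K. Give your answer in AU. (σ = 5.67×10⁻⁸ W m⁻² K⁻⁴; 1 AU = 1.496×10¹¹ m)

d ≈ 0.209 AU

From T_eq⁴ = L(1−A)/(16πσd²): d = √[L(1−A)/(16πσT_eq⁴)].
d = √[4.98×10²⁵ × 0.89 / (16π × 5.67×10⁻⁸ × (355)⁴)] = 3.13×10¹⁰ m = 0.209 AU.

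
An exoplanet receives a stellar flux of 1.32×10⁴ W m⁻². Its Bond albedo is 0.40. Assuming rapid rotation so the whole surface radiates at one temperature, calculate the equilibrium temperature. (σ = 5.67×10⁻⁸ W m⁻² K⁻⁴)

Energy balance: absorbed = emitted ⇒ πR²·S(1−A) = 4πR²·σT_eq⁴, so T_eq⁴ = S(1−A)/(4σ).
T_eq = [1.32×10⁴ × 0.60 / (4 × 5.67×10⁻⁸)]^(1/4) = (3.49×10¹⁰)^(1/4) = 432 K.

T_eq ≈ 432 K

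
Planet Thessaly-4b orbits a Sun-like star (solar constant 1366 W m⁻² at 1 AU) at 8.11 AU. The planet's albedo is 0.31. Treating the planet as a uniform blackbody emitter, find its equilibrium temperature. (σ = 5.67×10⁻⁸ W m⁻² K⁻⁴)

T_eq ≈ 89.2 K

Flux at 8.11 AU: S = 1366/8.11² = 20.8 W m⁻².
Energy balance: absorbed = emitted ⇒ πR²·S(1−A) = 4πR²·σT_eq⁴, so T_eq⁴ = S(1−A)/(4σ).
T_eq = [20.8 × 0.69 / (4 × 5.67×10⁻⁸)]^(1/4) = (6.32×10⁷)^(1/4) = 89.2 K.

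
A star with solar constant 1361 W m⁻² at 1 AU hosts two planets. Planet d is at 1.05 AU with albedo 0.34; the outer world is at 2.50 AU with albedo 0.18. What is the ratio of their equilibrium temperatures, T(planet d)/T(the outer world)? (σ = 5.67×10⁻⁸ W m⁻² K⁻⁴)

T_eq = [S₀(1−A)/(4σd²)]^(1/4), so T ∝ (1−A)^(1/4) / √d.
T₁ = [1361×0.66/(4×5.67×10⁻⁸×1.05²)]^(1/4) = 244.82 K.
T₂ = [1361×0.82/(4×5.67×10⁻⁸×2.50²)]^(1/4) = 167.51 K.

T₁/T₂ ≈ 1.462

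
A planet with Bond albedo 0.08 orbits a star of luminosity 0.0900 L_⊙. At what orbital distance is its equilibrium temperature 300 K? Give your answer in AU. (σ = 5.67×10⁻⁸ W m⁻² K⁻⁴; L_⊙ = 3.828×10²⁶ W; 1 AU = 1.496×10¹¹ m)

d ≈ 0.248 AU

L = 0.0900 × 3.828×10²⁶ = 3.45×10²⁵ W.
From T_eq⁴ = L(1−A)/(16πσd²): d = √[L(1−A)/(16πσT_eq⁴)].
d = √[3.45×10²⁵ × 0.92 / (16π × 5.67×10⁻⁸ × (300)⁴)] = 3.71×10¹⁰ m = 0.248 AU.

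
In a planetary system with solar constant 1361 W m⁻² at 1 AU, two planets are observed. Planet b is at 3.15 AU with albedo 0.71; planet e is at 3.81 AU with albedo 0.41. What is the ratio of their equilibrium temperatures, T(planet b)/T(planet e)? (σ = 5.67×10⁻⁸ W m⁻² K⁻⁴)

T₁/T₂ ≈ 0.921

T_eq = [S₀(1−A)/(4σd²)]^(1/4), so T ∝ (1−A)^(1/4) / √d.
T₁ = [1361×0.29/(4×5.67×10⁻⁸×3.15²)]^(1/4) = 115.08 K.
T₂ = [1361×0.59/(4×5.67×10⁻⁸×3.81²)]^(1/4) = 124.97 K.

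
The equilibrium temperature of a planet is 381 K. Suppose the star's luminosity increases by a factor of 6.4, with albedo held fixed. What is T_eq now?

T_eq ∝ L^(1/4) · d^(−1/2).
T′ = 381 × 6.4^(1/4) = 606 K.

T_eq ≈ 606 K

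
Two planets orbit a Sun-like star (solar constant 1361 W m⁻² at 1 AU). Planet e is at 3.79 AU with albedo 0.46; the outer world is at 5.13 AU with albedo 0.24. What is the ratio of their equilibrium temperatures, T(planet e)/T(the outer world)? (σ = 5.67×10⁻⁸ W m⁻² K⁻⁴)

T_eq = [S₀(1−A)/(4σd²)]^(1/4), so T ∝ (1−A)^(1/4) / √d.
T₁ = [1361×0.54/(4×5.67×10⁻⁸×3.79²)]^(1/4) = 122.56 K.
T₂ = [1361×0.76/(4×5.67×10⁻⁸×5.13²)]^(1/4) = 114.74 K.

T₁/T₂ ≈ 1.068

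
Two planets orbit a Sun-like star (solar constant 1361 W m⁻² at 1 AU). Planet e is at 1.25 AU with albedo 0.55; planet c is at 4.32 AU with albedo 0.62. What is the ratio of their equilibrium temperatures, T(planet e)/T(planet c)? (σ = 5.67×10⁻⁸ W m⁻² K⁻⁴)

T₁/T₂ ≈ 1.939

T_eq = [S₀(1−A)/(4σd²)]^(1/4), so T ∝ (1−A)^(1/4) / √d.
T₁ = [1361×0.45/(4×5.67×10⁻⁸×1.25²)]^(1/4) = 203.89 K.
T₂ = [1361×0.38/(4×5.67×10⁻⁸×4.32²)]^(1/4) = 105.14 K.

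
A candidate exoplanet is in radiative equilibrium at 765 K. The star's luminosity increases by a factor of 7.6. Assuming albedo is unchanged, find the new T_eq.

T_eq ≈ 1270 K

T_eq ∝ L^(1/4) · d^(−1/2).
T′ = 765 × 7.6^(1/4) = 1270 K.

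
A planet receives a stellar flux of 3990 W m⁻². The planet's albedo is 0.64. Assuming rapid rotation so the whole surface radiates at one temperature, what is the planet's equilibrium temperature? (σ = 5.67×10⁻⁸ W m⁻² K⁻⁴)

Energy balance: absorbed = emitted ⇒ πR²·S(1−A) = 4πR²·σT_eq⁴, so T_eq⁴ = S(1−A)/(4σ).
T_eq = [3990 × 0.36 / (4 × 5.67×10⁻⁸)]^(1/4) = (6.33×10⁹)^(1/4) = 282 K.

T_eq ≈ 282 K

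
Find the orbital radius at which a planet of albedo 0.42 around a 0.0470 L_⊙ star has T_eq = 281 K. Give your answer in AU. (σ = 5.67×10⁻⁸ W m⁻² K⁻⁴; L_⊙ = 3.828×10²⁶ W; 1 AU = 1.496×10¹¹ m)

d ≈ 0.162 AU

L = 0.0470 × 3.828×10²⁶ = 1.80×10²⁵ W.
From T_eq⁴ = L(1−A)/(16πσd²): d = √[L(1−A)/(16πσT_eq⁴)].
d = √[1.80×10²⁵ × 0.58 / (16π × 5.67×10⁻⁸ × (281)⁴)] = 2.42×10¹⁰ m = 0.162 AU.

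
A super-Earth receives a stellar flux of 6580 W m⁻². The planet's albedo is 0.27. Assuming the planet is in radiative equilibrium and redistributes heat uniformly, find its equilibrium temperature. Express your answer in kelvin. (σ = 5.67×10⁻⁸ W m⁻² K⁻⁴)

Energy balance: absorbed = emitted ⇒ πR²·S(1−A) = 4πR²·σT_eq⁴, so T_eq⁴ = S(1−A)/(4σ).
T_eq = [6580 × 0.73 / (4 × 5.67×10⁻⁸)]^(1/4) = (2.12×10¹⁰)^(1/4) = 381 K.

T_eq ≈ 381 K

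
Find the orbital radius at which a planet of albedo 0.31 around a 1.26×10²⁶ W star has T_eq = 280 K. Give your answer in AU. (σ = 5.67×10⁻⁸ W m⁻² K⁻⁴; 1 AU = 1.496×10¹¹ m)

From T_eq⁴ = L(1−A)/(16πσd²): d = √[L(1−A)/(16πσT_eq⁴)].
d = √[1.26×10²⁶ × 0.69 / (16π × 5.67×10⁻⁸ × (280)⁴)] = 7.04×10¹⁰ m = 0.471 AU.

d ≈ 0.471 AU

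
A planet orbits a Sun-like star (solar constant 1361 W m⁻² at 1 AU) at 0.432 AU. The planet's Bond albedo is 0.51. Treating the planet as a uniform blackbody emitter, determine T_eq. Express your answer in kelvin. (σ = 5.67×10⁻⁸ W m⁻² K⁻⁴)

T_eq ≈ 354 K

Flux at 0.432 AU: S = 1361/0.432² = 7290 W m⁻².
Energy balance: absorbed = emitted ⇒ πR²·S(1−A) = 4πR²·σT_eq⁴, so T_eq⁴ = S(1−A)/(4σ).
T_eq = [7290 × 0.49 / (4 × 5.67×10⁻⁸)]^(1/4) = (1.58×10¹⁰)^(1/4) = 354 K.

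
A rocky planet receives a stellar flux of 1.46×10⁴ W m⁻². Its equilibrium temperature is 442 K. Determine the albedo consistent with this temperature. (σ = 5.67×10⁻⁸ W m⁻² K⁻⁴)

From T_eq⁴ = S(1−A)/(4σ): 1−A = 4σT_eq⁴/S.
1−A = 4 × 5.67×10⁻⁸ × (442)⁴ / 1.46×10⁴ = 0.593.

A ≈ 0.41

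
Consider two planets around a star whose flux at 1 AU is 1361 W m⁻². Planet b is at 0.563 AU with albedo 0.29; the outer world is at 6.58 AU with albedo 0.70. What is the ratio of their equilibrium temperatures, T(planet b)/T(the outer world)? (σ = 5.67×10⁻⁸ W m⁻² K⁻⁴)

T_eq = [S₀(1−A)/(4σd²)]^(1/4), so T ∝ (1−A)^(1/4) / √d.
T₁ = [1361×0.71/(4×5.67×10⁻⁸×0.563²)]^(1/4) = 340.50 K.
T₂ = [1361×0.30/(4×5.67×10⁻⁸×6.58²)]^(1/4) = 80.30 K.

T₁/T₂ ≈ 4.240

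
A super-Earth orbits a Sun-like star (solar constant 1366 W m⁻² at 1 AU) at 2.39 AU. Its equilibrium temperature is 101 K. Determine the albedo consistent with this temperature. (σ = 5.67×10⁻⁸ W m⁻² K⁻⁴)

A ≈ 0.90

Flux at 2.39 AU: S = 1366/2.39² = 239 W m⁻².
From T_eq⁴ = S(1−A)/(4σ): 1−A = 4σT_eq⁴/S.
1−A = 4 × 5.67×10⁻⁸ × (101)⁴ / 239 = 0.099.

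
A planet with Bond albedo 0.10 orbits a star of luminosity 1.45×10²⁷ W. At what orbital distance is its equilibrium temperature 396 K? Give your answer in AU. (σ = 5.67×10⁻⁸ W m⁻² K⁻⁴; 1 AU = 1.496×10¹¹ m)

From T_eq⁴ = L(1−A)/(16πσd²): d = √[L(1−A)/(16πσT_eq⁴)].
d = √[1.45×10²⁷ × 0.90 / (16π × 5.67×10⁻⁸ × (396)⁴)] = 1.36×10¹¹ m = 0.912 AU.

d ≈ 0.912 AU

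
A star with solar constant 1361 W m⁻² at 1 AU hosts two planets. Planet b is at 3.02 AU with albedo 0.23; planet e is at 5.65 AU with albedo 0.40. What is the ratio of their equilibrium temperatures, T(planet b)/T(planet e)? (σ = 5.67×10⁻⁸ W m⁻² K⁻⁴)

T₁/T₂ ≈ 1.456

T_eq = [S₀(1−A)/(4σd²)]^(1/4), so T ∝ (1−A)^(1/4) / √d.
T₁ = [1361×0.77/(4×5.67×10⁻⁸×3.02²)]^(1/4) = 150.03 K.
T₂ = [1361×0.60/(4×5.67×10⁻⁸×5.65²)]^(1/4) = 103.05 K.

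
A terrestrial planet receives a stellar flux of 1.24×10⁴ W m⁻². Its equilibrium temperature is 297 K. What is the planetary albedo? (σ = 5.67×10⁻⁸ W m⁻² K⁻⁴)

From T_eq⁴ = S(1−A)/(4σ): 1−A = 4σT_eq⁴/S.
1−A = 4 × 5.67×10⁻⁸ × (297)⁴ / 1.24×10⁴ = 0.142.

A ≈ 0.86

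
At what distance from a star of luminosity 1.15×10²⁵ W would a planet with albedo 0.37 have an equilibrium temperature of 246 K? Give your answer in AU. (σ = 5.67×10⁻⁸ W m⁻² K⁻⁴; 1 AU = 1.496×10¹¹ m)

d ≈ 0.176 AU

From T_eq⁴ = L(1−A)/(16πσd²): d = √[L(1−A)/(16πσT_eq⁴)].
d = √[1.15×10²⁵ × 0.63 / (16π × 5.67×10⁻⁸ × (246)⁴)] = 2.63×10¹⁰ m = 0.176 AU.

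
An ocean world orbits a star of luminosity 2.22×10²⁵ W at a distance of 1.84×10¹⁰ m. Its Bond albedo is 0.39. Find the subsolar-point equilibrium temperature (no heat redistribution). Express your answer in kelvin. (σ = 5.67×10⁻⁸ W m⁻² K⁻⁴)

Flux: S = L/(4πd²) = 2.22×10²⁵/(4π×(1.84×10¹⁰)²) = 5220 W m⁻².
At the subsolar point the surface absorbs S(1−A) and emits σT⁴ per unit area — no factor of 4, since only the local patch is in balance.
T = [5220 × 0.61 / 5.67×10⁻⁸]^(1/4) = (5.61×10¹⁰)^(1/4) = 487 K.

T_ss ≈ 487 K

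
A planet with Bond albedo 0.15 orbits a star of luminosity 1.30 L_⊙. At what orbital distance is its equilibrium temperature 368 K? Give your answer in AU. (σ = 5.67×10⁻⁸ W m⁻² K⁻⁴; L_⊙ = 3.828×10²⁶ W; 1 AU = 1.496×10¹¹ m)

L = 1.30 × 3.828×10²⁶ = 4.98×10²⁶ W.
From T_eq⁴ = L(1−A)/(16πσd²): d = √[L(1−A)/(16πσT_eq⁴)].
d = √[4.98×10²⁶ × 0.85 / (16π × 5.67×10⁻⁸ × (368)⁴)] = 9.00×10¹⁰ m = 0.601 AU.

d ≈ 0.601 AU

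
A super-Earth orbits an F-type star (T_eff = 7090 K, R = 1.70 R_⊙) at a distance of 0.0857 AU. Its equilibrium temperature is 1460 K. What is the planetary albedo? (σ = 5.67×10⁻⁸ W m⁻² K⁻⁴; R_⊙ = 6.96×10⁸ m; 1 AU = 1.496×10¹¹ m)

A ≈ 0.16

R_⋆ = 1.70 × 6.96×10⁸ = 1.18×10⁹ m.
d = 0.0857 AU = 1.28×10¹⁰ m.
L = 4πR_⋆²σT_⋆⁴ = 4π(1.18×10⁹)² × 5.67×10⁻⁸ × (7090)⁴ = 2.52×10²⁷ W.
S = L/(4πd²) = 1.22×10⁶ W m⁻².
From T_eq⁴ = S(1−A)/(4σ): 1−A = 4σT_eq⁴/S.
1−A = 4 × 5.67×10⁻⁸ × (1460)⁴ / 1.22×10⁶ = 0.844.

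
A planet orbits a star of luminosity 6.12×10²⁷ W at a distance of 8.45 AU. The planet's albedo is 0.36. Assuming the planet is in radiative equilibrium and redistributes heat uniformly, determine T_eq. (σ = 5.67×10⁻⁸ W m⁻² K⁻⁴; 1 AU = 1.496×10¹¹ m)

d = 8.45 AU = 1.26×10¹² m.
Flux: S = L/(4πd²) = 6.12×10²⁷/(4π×(1.26×10¹²)²) = 305 W m⁻².
Energy balance: absorbed = emitted ⇒ πR²·S(1−A) = 4πR²·σT_eq⁴, so T_eq⁴ = S(1−A)/(4σ).
T_eq = [305 × 0.64 / (4 × 5.67×10⁻⁸)]^(1/4) = (8.60×10⁸)^(1/4) = 171 K.

T_eq ≈ 171 K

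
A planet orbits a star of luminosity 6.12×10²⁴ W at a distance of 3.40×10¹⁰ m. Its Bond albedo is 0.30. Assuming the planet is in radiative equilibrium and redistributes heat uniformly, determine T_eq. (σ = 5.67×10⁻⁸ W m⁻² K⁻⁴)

T_eq ≈ 190 K

Flux: S = L/(4πd²) = 6.12×10²⁴/(4π×(3.40×10¹⁰)²) = 421 W m⁻².
Energy balance: absorbed = emitted ⇒ πR²·S(1−A) = 4πR²·σT_eq⁴, so T_eq⁴ = S(1−A)/(4σ).
T_eq = [421 × 0.70 / (4 × 5.67×10⁻⁸)]^(1/4) = (1.30×10⁹)^(1/4) = 190 K.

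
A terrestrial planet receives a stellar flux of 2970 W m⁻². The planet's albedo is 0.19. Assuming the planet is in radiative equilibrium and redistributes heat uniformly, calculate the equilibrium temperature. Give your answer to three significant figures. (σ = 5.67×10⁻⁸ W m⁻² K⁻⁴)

T_eq ≈ 321 K

Energy balance: absorbed = emitted ⇒ πR²·S(1−A) = 4πR²·σT_eq⁴, so T_eq⁴ = S(1−A)/(4σ).
T_eq = [2970 × 0.81 / (4 × 5.67×10⁻⁸)]^(1/4) = (1.06×10¹⁰)^(1/4) = 321 K.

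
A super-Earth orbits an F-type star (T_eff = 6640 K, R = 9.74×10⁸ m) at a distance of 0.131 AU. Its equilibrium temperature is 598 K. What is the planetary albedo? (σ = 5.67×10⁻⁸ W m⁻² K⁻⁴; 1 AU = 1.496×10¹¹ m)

A ≈ 0.89

d = 0.131 AU = 1.96×10¹⁰ m.
L = 4πR_⋆²σT_⋆⁴ = 4π(9.74×10⁸)² × 5.67×10⁻⁸ × (6640)⁴ = 1.31×10²⁷ W.
S = L/(4πd²) = 2.72×10⁵ W m⁻².
From T_eq⁴ = S(1−A)/(4σ): 1−A = 4σT_eq⁴/S.
1−A = 4 × 5.67×10⁻⁸ × (598)⁴ / 2.72×10⁵ = 0.107.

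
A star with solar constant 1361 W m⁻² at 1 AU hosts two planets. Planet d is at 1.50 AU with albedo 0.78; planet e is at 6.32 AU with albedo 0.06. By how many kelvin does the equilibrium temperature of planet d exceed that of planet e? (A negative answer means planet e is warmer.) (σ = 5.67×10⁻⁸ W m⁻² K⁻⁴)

ΔT ≈ 46.6 K

T_eq = [S₀(1−A)/(4σd²)]^(1/4), so T ∝ (1−A)^(1/4) / √d.
T₁ = [1361×0.22/(4×5.67×10⁻⁸×1.50²)]^(1/4) = 155.64 K.
T₂ = [1361×0.94/(4×5.67×10⁻⁸×6.32²)]^(1/4) = 109.01 K.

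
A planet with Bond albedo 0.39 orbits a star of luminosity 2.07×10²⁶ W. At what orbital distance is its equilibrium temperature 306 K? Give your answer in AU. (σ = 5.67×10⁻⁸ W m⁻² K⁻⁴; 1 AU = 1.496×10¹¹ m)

d ≈ 0.475 AU

From T_eq⁴ = L(1−A)/(16πσd²): d = √[L(1−A)/(16πσT_eq⁴)].
d = √[2.07×10²⁶ × 0.61 / (16π × 5.67×10⁻⁸ × (306)⁴)] = 7.11×10¹⁰ m = 0.475 AU.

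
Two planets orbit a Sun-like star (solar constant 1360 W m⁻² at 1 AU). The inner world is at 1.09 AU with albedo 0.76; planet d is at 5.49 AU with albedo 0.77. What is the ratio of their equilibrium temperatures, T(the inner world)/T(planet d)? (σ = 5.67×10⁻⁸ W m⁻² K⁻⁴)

T₁/T₂ ≈ 2.268

T_eq = [S₀(1−A)/(4σd²)]^(1/4), so T ∝ (1−A)^(1/4) / √d.
T₁ = [1360×0.24/(4×5.67×10⁻⁸×1.09²)]^(1/4) = 186.56 K.
T₂ = [1360×0.23/(4×5.67×10⁻⁸×5.49²)]^(1/4) = 82.25 K.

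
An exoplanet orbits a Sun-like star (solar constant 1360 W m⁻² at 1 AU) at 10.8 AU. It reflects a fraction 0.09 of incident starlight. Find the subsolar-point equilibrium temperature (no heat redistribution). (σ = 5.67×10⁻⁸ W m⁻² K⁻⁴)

Flux at 10.8 AU: S = 1360/10.8² = 11.7 W m⁻².
At the subsolar point the surface absorbs S(1−A) and emits σT⁴ per unit area — no factor of 4, since only the local patch is in balance.
T = [11.7 × 0.91 / 5.67×10⁻⁸]^(1/4) = (1.87×10⁸)^(1/4) = 117 K.

T_ss ≈ 117 K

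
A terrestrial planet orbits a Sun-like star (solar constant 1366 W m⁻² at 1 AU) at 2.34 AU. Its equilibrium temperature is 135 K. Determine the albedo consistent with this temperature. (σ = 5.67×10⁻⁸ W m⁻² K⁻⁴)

Flux at 2.34 AU: S = 1366/2.34² = 249 W m⁻².
From T_eq⁴ = S(1−A)/(4σ): 1−A = 4σT_eq⁴/S.
1−A = 4 × 5.67×10⁻⁸ × (135)⁴ / 249 = 0.302.

A ≈ 0.70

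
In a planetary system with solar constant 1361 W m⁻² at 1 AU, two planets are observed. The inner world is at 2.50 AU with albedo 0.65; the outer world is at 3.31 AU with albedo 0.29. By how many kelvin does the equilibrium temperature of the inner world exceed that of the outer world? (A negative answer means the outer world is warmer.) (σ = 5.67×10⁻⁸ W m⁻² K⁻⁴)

ΔT ≈ -5.0 K

T_eq = [S₀(1−A)/(4σd²)]^(1/4), so T ∝ (1−A)^(1/4) / √d.
T₁ = [1361×0.35/(4×5.67×10⁻⁸×2.50²)]^(1/4) = 135.39 K.
T₂ = [1361×0.71/(4×5.67×10⁻⁸×3.31²)]^(1/4) = 140.43 K.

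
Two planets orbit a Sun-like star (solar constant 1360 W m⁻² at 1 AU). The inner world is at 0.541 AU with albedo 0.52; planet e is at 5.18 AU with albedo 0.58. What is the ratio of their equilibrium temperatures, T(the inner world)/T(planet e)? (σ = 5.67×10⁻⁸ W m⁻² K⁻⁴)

T₁/T₂ ≈ 3.199

T_eq = [S₀(1−A)/(4σd²)]^(1/4), so T ∝ (1−A)^(1/4) / √d.
T₁ = [1360×0.48/(4×5.67×10⁻⁸×0.541²)]^(1/4) = 314.91 K.
T₂ = [1360×0.42/(4×5.67×10⁻⁸×5.18²)]^(1/4) = 98.43 K.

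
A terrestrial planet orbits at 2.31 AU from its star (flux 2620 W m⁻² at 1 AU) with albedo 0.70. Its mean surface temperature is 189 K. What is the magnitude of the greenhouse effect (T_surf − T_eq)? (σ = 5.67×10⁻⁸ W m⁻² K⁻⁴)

ΔT ≈ 29.4 K

S = 2620/2.31² = 491.0 W m⁻².
T_eq = [S(1−A)/(4σ)]^(1/4) = [491.0×0.30/(4×5.67×10⁻⁸)]^(1/4) = 159.6 K.
ΔT = T_surf − T_eq = 189 − 159.6.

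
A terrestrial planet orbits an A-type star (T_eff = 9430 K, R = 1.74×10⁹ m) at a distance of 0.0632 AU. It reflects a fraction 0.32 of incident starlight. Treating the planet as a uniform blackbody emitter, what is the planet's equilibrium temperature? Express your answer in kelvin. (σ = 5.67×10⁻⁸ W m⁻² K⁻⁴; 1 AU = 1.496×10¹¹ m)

d = 0.0632 AU = 9.45×10⁹ m.
L = 4πR_⋆²σT_⋆⁴ = 4π(1.74×10⁹)² × 5.67×10⁻⁸ × (9430)⁴ = 1.71×10²⁸ W.
S = L/(4πd²) = 1.52×10⁷ W m⁻².
Energy balance: absorbed = emitted ⇒ πR²·S(1−A) = 4πR²·σT_eq⁴, so T_eq⁴ = S(1−A)/(4σ).
T_eq = [1.52×10⁷ × 0.68 / (4 × 5.67×10⁻⁸)]^(1/4) = (4.55×10¹³)^(1/4) = 2600 K.

T_eq ≈ 2600 K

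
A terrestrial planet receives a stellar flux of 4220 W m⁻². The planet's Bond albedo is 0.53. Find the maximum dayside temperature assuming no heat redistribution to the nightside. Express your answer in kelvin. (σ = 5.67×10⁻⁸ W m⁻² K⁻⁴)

With no redistribution each surface element balances locally: S(1−A) = σT⁴.
T = [4220 × 0.47 / 5.67×10⁻⁸]^(1/4) = (3.50×10¹⁰)^(1/4) = 432 K.

T_ss ≈ 432 K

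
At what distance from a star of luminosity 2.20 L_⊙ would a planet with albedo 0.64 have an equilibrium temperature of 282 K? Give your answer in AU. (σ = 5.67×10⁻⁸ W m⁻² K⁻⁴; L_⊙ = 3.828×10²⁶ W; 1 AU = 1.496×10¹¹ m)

d ≈ 0.867 AU

L = 2.20 × 3.828×10²⁶ = 8.42×10²⁶ W.
From T_eq⁴ = L(1−A)/(16πσd²): d = √[L(1−A)/(16πσT_eq⁴)].
d = √[8.42×10²⁶ × 0.36 / (16π × 5.67×10⁻⁸ × (282)⁴)] = 1.30×10¹¹ m = 0.867 AU.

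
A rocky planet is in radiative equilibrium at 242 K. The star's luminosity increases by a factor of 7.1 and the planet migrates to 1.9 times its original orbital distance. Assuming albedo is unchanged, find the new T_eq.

T_eq ≈ 287 K

T_eq ∝ L^(1/4) · d^(−1/2).
T′ = 242 × 7.1^(1/4) / 1.9^(1/2) = 287 K.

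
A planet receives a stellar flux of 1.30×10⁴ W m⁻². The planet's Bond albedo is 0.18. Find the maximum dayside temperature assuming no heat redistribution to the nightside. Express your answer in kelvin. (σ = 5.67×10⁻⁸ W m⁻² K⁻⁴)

T_ss ≈ 658 K

With no redistribution each surface element balances locally: S(1−A) = σT⁴.
T = [1.30×10⁴ × 0.82 / 5.67×10⁻⁸]^(1/4) = (1.88×10¹¹)^(1/4) = 658 K.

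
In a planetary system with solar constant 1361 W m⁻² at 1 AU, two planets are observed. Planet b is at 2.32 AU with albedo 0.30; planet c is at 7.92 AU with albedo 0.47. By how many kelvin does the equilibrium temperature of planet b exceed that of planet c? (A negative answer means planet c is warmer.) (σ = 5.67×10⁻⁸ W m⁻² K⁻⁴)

ΔT ≈ 82.8 K

T_eq = [S₀(1−A)/(4σd²)]^(1/4), so T ∝ (1−A)^(1/4) / √d.
T₁ = [1361×0.70/(4×5.67×10⁻⁸×2.32²)]^(1/4) = 167.14 K.
T₂ = [1361×0.53/(4×5.67×10⁻⁸×7.92²)]^(1/4) = 84.38 K.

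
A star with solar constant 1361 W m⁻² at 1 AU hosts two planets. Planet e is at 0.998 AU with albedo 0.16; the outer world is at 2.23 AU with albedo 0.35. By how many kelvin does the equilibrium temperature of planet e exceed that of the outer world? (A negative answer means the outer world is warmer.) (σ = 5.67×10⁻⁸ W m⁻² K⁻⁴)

T_eq = [S₀(1−A)/(4σd²)]^(1/4), so T ∝ (1−A)^(1/4) / √d.
T₁ = [1361×0.84/(4×5.67×10⁻⁸×0.998²)]^(1/4) = 266.72 K.
T₂ = [1361×0.65/(4×5.67×10⁻⁸×2.23²)]^(1/4) = 167.35 K.

ΔT ≈ 99.4 K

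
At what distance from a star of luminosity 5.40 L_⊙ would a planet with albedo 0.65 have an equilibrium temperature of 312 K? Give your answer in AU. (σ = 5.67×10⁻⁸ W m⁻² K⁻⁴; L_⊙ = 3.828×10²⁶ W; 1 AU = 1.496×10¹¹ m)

d ≈ 1.09 AU

L = 5.40 × 3.828×10²⁶ = 2.07×10²⁷ W.
From T_eq⁴ = L(1−A)/(16πσd²): d = √[L(1−A)/(16πσT_eq⁴)].
d = √[2.07×10²⁷ × 0.35 / (16π × 5.67×10⁻⁸ × (312)⁴)] = 1.64×10¹¹ m = 1.09 AU.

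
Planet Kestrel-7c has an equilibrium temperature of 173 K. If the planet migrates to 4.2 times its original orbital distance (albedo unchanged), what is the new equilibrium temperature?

T_eq ∝ L^(1/4) · d^(−1/2).
T′ = 173 / 4.2^(1/2) = 84.4 K.

T_eq ≈ 84.4 K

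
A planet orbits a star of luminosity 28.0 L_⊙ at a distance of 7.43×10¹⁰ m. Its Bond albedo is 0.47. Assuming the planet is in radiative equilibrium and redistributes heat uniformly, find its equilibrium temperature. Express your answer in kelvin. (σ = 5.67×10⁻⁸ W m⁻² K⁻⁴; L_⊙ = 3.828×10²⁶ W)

L = 28.0 × 3.828×10²⁶ = 1.07×10²⁸ W.
Flux: S = L/(4πd²) = 1.07×10²⁸/(4π×(7.43×10¹⁰)²) = 1.55×10⁵ W m⁻².
Energy balance: absorbed = emitted ⇒ πR²·S(1−A) = 4πR²·σT_eq⁴, so T_eq⁴ = S(1−A)/(4σ).
T_eq = [1.55×10⁵ × 0.53 / (4 × 5.67×10⁻⁸)]^(1/4) = (3.61×10¹¹)^(1/4) = 775 K.

T_eq ≈ 775 K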